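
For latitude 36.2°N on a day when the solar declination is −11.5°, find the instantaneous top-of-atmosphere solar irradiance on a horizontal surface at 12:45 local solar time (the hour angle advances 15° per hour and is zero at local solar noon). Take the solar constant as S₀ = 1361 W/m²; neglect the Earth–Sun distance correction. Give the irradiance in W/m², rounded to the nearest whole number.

895 W/m²

Hour angle H = 15° × (12.75 − 12) = 11.25°.
With φ = 36.2°, δ = -11.5°, H = 11.25°: sin φ sin δ = -0.1177, cos φ cos δ cos H = 0.7756, so cos θ_z = 0.6579.
Top-of-atmosphere irradiance = S₀ cos θ_z = 1361 × 0.6579 = 895.40 W/m².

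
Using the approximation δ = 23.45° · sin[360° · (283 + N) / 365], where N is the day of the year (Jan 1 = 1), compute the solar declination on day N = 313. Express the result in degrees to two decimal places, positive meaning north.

360 × (283 + 313) / 365 = 587.836°; sin(587.836°) = -0.7412.
δ = 23.45 × -0.7412 = -17.381° ≈ -17.38°.

-17.38°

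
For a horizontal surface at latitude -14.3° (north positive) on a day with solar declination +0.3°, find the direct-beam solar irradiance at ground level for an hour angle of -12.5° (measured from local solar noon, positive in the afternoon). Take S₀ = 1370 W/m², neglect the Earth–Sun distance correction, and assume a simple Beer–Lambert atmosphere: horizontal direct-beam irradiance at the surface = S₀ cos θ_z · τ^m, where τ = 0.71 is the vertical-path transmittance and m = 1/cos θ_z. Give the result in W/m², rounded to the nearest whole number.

cos θ_z = sin φ sin δ + cos φ cos δ cos H = (-0.2470)(0.0052) + (0.9690)(1.0000)(0.9763) = 0.9448.
Air mass m = 1/cos θ_z = 1/0.9448 = 1.058; τ^m = 0.71^1.058 = 0.6960.
Surface direct beam = 1370 × 0.9448 × 0.6960 = 900.89 W/m².

901 W/m²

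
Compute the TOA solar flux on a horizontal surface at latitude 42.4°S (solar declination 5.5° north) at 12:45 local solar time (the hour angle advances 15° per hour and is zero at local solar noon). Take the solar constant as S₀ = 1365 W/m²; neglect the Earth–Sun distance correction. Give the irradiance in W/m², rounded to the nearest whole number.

Hour angle H = 15° × (12.75 − 12) = 11.25°.
With φ = -42.4°, δ = 5.5°, H = 11.25°: sin φ sin δ = -0.0646, cos φ cos δ cos H = 0.7209, so cos θ_z = 0.6563.
Top-of-atmosphere irradiance = S₀ cos θ_z = 1365 × 0.6563 = 895.85 W/m².

896 W/m²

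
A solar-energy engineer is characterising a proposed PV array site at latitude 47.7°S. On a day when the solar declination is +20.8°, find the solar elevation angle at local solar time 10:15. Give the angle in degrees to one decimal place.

17.6°

Hour angle H = 15° × (10.25 − 12) = -26.25°.
cos θ_z = sin(-47.7°) sin(20.8°) + cos(-47.7°) cos(20.8°) cos(-26.25°) = -0.2626 + 0.5643 = 0.3017.
θ_z = arccos(0.3017) = 72.44°, so the elevation is 90° − 72.44° = 17.56°.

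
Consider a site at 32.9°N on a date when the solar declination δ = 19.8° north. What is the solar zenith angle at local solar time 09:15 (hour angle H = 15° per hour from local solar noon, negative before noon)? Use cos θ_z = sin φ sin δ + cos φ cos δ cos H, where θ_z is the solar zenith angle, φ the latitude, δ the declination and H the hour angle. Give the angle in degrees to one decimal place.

38.9°

Hour angle H = 15° × (9.25 − 12) = -41.25°.
With φ = 32.9°, δ = 19.8°, H = -41.25°: sin φ sin δ = 0.1840, cos φ cos δ cos H = 0.5939, so cos θ_z = 0.7779.
θ_z = arccos(0.7779) = 38.93°.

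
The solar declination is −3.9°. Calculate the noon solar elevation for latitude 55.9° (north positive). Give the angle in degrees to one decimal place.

30.2°

At local solar noon the hour angle is zero, so the elevation is 90° − |φ − δ| = 90° − |55.9° − (-3.9°)| = 90° − 59.8° = 30.2°.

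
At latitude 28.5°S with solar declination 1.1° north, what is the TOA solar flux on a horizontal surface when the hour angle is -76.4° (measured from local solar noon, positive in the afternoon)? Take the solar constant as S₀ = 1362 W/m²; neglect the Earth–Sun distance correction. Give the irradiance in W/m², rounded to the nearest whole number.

With φ = -28.5°, δ = 1.1°, H = -76.40°: sin φ sin δ = -0.0092, cos φ cos δ cos H = 0.2066, so cos θ_z = 0.1974.
Top-of-atmosphere irradiance = S₀ cos θ_z = 1362 × 0.1974 = 268.86 W/m².

269 W/m²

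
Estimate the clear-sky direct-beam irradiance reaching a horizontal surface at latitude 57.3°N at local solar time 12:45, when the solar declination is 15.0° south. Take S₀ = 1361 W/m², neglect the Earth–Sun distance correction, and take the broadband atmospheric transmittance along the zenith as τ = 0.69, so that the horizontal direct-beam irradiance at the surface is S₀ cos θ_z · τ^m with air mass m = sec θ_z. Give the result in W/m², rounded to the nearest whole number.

113 W/m²

Hour angle H = 15° × (12.75 − 12) = 11.25°.
With φ = 57.3°, δ = -15.0°, H = 11.25°: sin φ sin δ = -0.2178, cos φ cos δ cos H = 0.5118, so cos θ_z = 0.2940.
Air mass m = 1/cos θ_z = 1/0.2940 = 3.401; τ^m = 0.69^3.401 = 0.2831.
Surface direct beam = 1361 × 0.2940 × 0.2831 = 113.28 W/m².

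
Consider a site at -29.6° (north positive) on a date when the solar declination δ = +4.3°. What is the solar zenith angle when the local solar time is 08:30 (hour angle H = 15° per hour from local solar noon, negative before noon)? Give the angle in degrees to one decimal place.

60.6°

Hour angle H = 15° × (8.5 − 12) = -52.50°.
cos θ_z = sin(-29.6°) sin(4.3°) + cos(-29.6°) cos(4.3°) cos(-52.50°) = -0.0370 + 0.5278 = 0.4908.
θ_z = arccos(0.4908) = 60.61°.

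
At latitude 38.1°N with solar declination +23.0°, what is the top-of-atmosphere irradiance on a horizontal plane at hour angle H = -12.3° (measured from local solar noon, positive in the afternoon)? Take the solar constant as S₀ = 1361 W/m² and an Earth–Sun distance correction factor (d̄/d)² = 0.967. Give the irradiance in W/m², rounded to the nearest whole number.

1249 W/m²

cos θ_z = sin(38.1°) sin(23.0°) + cos(38.1°) cos(23.0°) cos(-12.30°) = 0.2411 + 0.7077 = 0.9488.
Top-of-atmosphere irradiance = S₀ (d̄/d)² cos θ_z = 1361 × 0.967 × 0.9488 = 1248.70 W/m².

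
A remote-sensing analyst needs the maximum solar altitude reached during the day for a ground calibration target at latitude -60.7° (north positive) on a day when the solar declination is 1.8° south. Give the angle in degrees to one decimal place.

31.1°

At local solar noon the hour angle is zero, so the elevation is 90° − |φ − δ| = 90° − |-60.7° − (-1.8°)| = 90° − 58.9° = 31.1°.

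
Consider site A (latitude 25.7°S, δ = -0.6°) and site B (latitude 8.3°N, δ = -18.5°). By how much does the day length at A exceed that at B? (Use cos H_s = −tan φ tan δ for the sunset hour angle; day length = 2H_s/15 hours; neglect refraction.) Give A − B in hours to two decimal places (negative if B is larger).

+0.41 h

A: H_s = arccos(−tan -25.7° · tan -0.6°) = 90.29°, so 2H_s/15 = 12.0387 h.
B: H_s = arccos(−tan 8.3° · tan -18.5°) = 87.20°, so 2H_s/15 = 11.6267 h.
A − B = 12.0387 − 11.6267 = 0.4120 h.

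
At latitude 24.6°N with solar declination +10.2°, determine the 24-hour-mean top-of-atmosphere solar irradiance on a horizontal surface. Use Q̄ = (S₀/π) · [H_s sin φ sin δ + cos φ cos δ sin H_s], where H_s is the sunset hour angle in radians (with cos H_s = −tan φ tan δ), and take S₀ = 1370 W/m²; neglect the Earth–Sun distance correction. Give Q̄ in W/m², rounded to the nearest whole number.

The sunset hour angle satisfies cos H_s = −tan φ tan δ = -0.0824, giving H_s = 94.73°. In radians, H_s = 1.6534.
H_s sin φ sin δ = 1.6534 × 0.4163 × 0.1771 = 0.1219.
cos φ cos δ sin H_s = 0.9092 × 0.9842 × 0.9966 = 0.8918.
Q̄ = (1370/π) × (0.1219 + 0.8918) = 436.08 × 1.0137 = 442.05 W/m².

442 W/m²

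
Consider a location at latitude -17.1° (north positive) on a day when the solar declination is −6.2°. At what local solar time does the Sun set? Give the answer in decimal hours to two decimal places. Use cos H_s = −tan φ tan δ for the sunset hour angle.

18.13 h

The sunset hour angle satisfies cos H_s = −tan φ tan δ = -0.0334, giving H_s = 91.91°.
Sunset is at 12 + H_s/15 = 12 + 6.127 = 18.127 h local solar time.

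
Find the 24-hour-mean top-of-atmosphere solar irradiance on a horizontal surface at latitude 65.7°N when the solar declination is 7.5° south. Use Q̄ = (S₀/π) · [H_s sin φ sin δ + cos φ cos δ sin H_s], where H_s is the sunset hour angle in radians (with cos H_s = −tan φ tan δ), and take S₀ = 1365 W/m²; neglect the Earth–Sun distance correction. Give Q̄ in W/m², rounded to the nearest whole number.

−tan φ tan δ = −(2.2148)(-0.1317) = 0.2917; H_s = arccos(0.2917) = 73.04°. In radians, H_s = 1.2748.
H_s sin φ sin δ = 1.2748 × 0.9114 × -0.1305 = -0.1516.
cos φ cos δ sin H_s = 0.4115 × 0.9914 × 0.9565 = 0.3902.
Q̄ = (1365/π) × (-0.1516 + 0.3902) = 434.49 × 0.2386 = 103.67 W/m².

104 W/m²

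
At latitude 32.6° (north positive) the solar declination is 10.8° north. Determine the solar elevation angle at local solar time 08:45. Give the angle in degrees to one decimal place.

40.3°

Hour angle H = 15° × (8.75 − 12) = -48.75°.
With φ = 32.6°, δ = 10.8°, H = -48.75°: sin φ sin δ = 0.1010, cos φ cos δ cos H = 0.5456, so cos θ_z = 0.6466.
θ_z = arccos(0.6466) = 49.71°, so the elevation is 90° − 49.71° = 40.29°.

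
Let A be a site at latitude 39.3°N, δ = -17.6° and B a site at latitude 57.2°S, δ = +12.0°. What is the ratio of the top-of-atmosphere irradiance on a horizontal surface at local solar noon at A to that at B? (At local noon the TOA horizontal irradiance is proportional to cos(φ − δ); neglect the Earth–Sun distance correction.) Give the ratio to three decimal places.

A: cos θ_z = cos(39.3° − (-17.6°)) = 0.5461.
B: cos θ_z = cos(-57.2° − (12.0°)) = 0.3551.
Ratio A/B = 0.5461 / 0.3551 = 1.5379.

1.538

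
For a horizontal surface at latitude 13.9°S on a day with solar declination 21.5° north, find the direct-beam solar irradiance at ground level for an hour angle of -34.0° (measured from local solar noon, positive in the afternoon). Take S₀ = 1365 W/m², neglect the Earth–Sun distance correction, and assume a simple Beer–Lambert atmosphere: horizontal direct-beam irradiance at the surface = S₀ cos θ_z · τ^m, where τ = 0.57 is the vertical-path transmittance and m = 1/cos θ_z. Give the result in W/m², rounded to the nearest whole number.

385 W/m²

cos θ_z = sin(-13.9°) sin(21.5°) + cos(-13.9°) cos(21.5°) cos(-34.00°) = -0.0880 + 0.7488 = 0.6608.
Air mass m = 1/cos θ_z = 1/0.6608 = 1.513; τ^m = 0.57^1.513 = 0.4272.
Surface direct beam = 1365 × 0.6608 × 0.4272 = 385.33 W/m².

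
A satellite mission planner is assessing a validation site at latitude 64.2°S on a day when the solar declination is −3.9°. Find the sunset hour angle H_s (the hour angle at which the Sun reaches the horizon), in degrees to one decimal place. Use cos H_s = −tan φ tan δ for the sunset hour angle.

−tan φ tan δ = −(-2.0686)(-0.0682) = -0.1411; H_s = arccos(-0.1411) = 98.11°.

98.1°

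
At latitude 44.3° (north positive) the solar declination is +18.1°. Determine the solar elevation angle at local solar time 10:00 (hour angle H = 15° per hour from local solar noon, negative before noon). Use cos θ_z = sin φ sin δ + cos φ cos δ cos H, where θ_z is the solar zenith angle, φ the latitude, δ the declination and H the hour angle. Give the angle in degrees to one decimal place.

Hour angle H = 15° × (10 − 12) = -30.00°.
cos θ_z = sin(44.3°) sin(18.1°) + cos(44.3°) cos(18.1°) cos(-30.00°) = 0.2170 + 0.5891 = 0.8061.
θ_z = arccos(0.8061) = 36.28°, so the elevation is 90° − 36.28° = 53.72°.

53.7°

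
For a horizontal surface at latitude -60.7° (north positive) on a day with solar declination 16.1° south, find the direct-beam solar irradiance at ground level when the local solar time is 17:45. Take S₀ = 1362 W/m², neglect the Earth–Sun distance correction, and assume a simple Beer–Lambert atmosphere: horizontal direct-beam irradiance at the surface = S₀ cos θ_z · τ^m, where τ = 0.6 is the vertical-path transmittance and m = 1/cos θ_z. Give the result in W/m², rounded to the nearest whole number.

57 W/m²

Hour angle H = 15° × (17.75 − 12) = 86.25°.
cos θ_z = sin(-60.7°) sin(-16.1°) + cos(-60.7°) cos(-16.1°) cos(86.25°) = 0.2418 + 0.0308 = 0.2726.
Air mass m = 1/cos θ_z = 1/0.2726 = 3.668; τ^m = 0.6^3.668 = 0.1536.
Surface direct beam = 1362 × 0.2726 × 0.1536 = 57.03 W/m².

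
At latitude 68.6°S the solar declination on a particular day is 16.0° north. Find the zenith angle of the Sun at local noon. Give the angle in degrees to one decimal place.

84.6°

At local solar noon the hour angle is zero, so the zenith angle is |φ − δ| = |-68.6° − (16.0°)| = 84.6°.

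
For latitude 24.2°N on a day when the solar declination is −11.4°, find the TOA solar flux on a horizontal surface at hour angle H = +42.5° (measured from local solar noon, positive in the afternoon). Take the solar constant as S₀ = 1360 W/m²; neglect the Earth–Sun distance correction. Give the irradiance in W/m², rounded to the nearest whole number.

786 W/m²

cos θ_z = sin φ sin δ + cos φ cos δ cos H = (0.4099)(-0.1977) + (0.9121)(0.9803)(0.7373) = 0.5782.
Top-of-atmosphere irradiance = S₀ cos θ_z = 1360 × 0.5782 = 786.35 W/m².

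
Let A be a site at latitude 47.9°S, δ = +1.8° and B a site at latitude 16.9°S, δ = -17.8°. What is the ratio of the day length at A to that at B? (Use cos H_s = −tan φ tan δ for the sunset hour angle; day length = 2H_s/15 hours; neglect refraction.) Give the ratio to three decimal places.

0.921

A: H_s = arccos(−tan -47.9° · tan 1.8°) = 88.01°, so 2H_s/15 = 11.7347 h.
B: H_s = arccos(−tan -16.9° · tan -17.8°) = 95.60°, so 2H_s/15 = 12.7467 h.
Ratio A/B = 11.7347 / 12.7467 = 0.9206.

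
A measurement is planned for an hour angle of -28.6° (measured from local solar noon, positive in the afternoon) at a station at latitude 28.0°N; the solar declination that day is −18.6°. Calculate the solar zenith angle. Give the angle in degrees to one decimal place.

cos θ_z = sin φ sin δ + cos φ cos δ cos H = (0.4695)(-0.3190) + (0.8829)(0.9478)(0.8780) = 0.5850.
θ_z = arccos(0.5850) = 54.20°.

54.2°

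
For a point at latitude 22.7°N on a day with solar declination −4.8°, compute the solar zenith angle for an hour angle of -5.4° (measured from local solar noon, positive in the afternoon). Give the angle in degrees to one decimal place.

cos θ_z = sin φ sin δ + cos φ cos δ cos H = (0.3859)(-0.0837) + (0.9225)(0.9965)(0.9956) = 0.8829.
θ_z = arccos(0.8829) = 28.01°.

28.0°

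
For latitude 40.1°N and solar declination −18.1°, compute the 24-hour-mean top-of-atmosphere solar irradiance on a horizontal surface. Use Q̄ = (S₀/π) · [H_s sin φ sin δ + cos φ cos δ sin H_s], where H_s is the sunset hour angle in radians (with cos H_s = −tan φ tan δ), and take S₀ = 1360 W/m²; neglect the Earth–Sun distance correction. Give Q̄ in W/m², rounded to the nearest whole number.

cos H_s = −tan(40.1°) · tan(-18.1°) = 0.2752, so H_s = arccos(0.2752) = 74.03°. In radians, H_s = 1.2921.
H_s sin φ sin δ = 1.2921 × 0.6441 × -0.3107 = -0.2586.
cos φ cos δ sin H_s = 0.7649 × 0.9505 × 0.9614 = 0.6990.
Q̄ = (1360/π) × (-0.2586 + 0.6990) = 432.90 × 0.4404 = 190.65 W/m².

191 W/m²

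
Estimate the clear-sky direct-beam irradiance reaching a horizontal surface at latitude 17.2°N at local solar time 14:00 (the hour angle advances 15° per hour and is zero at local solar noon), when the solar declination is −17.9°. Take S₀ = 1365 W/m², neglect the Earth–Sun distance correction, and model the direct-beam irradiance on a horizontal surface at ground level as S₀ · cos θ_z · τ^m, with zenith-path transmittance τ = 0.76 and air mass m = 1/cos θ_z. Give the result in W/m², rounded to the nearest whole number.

Hour angle H = 15° × (14 − 12) = 30.00°.
With φ = 17.2°, δ = -17.9°, H = 30.00°: sin φ sin δ = -0.0909, cos φ cos δ cos H = 0.7872, so cos θ_z = 0.6963.
Air mass m = 1/cos θ_z = 1/0.6963 = 1.436; τ^m = 0.76^1.436 = 0.6743.
Surface direct beam = 1365 × 0.6963 × 0.6743 = 640.89 W/m².

641 W/m²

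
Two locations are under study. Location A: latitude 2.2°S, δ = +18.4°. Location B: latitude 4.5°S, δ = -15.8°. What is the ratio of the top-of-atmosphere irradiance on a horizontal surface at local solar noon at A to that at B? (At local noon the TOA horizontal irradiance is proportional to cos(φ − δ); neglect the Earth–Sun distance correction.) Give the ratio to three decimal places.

0.955

A: cos θ_z = cos(-2.2° − (18.4°)) = 0.9361.
B: cos θ_z = cos(-4.5° − (-15.8°)) = 0.9806.
Ratio A/B = 0.9361 / 0.9806 = 0.9546.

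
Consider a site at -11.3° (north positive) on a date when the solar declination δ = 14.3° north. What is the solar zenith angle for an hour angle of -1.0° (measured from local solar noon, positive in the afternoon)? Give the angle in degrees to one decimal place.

25.6°

With φ = -11.3°, δ = 14.3°, H = -1.00°: sin φ sin δ = -0.0484, cos φ cos δ cos H = 0.9501, so cos θ_z = 0.9017.
θ_z = arccos(0.9017) = 25.62°.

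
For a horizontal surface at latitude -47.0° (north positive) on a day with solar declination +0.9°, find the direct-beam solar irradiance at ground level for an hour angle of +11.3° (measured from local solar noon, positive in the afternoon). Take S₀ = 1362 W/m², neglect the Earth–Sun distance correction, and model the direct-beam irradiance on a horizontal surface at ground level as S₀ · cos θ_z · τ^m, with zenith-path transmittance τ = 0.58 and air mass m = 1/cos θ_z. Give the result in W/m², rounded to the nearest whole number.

cos θ_z = sin φ sin δ + cos φ cos δ cos H = (-0.7314)(0.0157) + (0.6820)(0.9999)(0.9806) = 0.6572.
Air mass m = 1/cos θ_z = 1/0.6572 = 1.522; τ^m = 0.58^1.522 = 0.4365.
Surface direct beam = 1362 × 0.6572 × 0.4365 = 390.71 W/m².

391 W/m²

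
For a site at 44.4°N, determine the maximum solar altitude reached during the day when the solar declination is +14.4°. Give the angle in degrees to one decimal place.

At local solar noon the hour angle is zero, so the elevation is 90° − |φ − δ| = 90° − |44.4° − (14.4°)| = 90° − 30.0° = 60.0°.

60.0°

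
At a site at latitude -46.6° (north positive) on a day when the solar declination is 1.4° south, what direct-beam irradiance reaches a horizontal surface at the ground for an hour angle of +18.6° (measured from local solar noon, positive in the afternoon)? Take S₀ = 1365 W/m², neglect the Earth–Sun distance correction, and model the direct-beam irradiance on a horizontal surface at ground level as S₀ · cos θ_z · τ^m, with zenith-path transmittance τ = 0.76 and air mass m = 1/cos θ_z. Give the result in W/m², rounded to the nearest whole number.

With φ = -46.6°, δ = -1.4°, H = 18.60°: sin φ sin δ = 0.0178, cos φ cos δ cos H = 0.6510, so cos θ_z = 0.6688.
Air mass m = 1/cos θ_z = 1/0.6688 = 1.495; τ^m = 0.76^1.495 = 0.6635.
Surface direct beam = 1365 × 0.6688 × 0.6635 = 605.72 W/m².

606 W/m²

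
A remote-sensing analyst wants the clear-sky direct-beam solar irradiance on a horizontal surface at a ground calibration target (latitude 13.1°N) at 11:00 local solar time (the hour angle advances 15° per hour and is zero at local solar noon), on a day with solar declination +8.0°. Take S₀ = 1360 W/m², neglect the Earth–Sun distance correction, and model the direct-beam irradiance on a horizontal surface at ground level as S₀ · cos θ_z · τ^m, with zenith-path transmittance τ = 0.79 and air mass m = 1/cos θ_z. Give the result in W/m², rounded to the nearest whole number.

Hour angle H = 15° × (11 − 12) = -15.00°.
cos θ_z = sin(13.1°) sin(8.0°) + cos(13.1°) cos(8.0°) cos(-15.00°) = 0.0315 + 0.9316 = 0.9631.
Air mass m = 1/cos θ_z = 1/0.9631 = 1.038; τ^m = 0.79^1.038 = 0.7830.
Surface direct beam = 1360 × 0.9631 × 0.7830 = 1025.59 W/m².

1026 W/m²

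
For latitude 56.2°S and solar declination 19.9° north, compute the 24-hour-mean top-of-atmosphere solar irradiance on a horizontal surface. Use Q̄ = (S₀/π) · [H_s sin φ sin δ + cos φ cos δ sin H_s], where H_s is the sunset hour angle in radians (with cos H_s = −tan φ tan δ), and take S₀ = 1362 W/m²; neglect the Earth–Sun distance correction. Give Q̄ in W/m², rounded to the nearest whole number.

The sunset hour angle satisfies cos H_s = −tan φ tan δ = 0.5407, giving H_s = 57.27°. In radians, H_s = 0.9996.
H_s sin φ sin δ = 0.9996 × -0.8310 × 0.3404 = -0.2828.
cos φ cos δ sin H_s = 0.5563 × 0.9403 × 0.8413 = 0.4401.
Q̄ = (1362/π) × (-0.2828 + 0.4401) = 433.54 × 0.1573 = 68.20 W/m².

68 W/m²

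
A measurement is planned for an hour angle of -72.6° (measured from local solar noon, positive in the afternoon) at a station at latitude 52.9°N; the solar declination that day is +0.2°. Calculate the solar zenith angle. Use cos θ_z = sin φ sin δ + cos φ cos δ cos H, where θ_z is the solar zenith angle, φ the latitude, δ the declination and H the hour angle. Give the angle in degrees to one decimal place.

With φ = 52.9°, δ = 0.2°, H = -72.60°: sin φ sin δ = 0.0028, cos φ cos δ cos H = 0.1804, so cos θ_z = 0.1832.
θ_z = arccos(0.1832) = 79.44°.

79.4°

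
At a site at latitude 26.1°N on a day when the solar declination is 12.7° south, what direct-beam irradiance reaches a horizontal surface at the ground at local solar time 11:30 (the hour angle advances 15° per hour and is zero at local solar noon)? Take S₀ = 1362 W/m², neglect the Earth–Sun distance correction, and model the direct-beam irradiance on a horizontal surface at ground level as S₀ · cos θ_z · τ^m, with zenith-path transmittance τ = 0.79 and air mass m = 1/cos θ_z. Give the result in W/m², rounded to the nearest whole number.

775 W/m²

Hour angle H = 15° × (11.5 − 12) = -7.50°.
cos θ_z = sin(26.1°) sin(-12.7°) + cos(26.1°) cos(-12.7°) cos(-7.50°) = -0.0967 + 0.8686 = 0.7719.
Air mass m = 1/cos θ_z = 1/0.7719 = 1.296; τ^m = 0.79^1.296 = 0.7368.
Surface direct beam = 1362 × 0.7719 × 0.7368 = 774.62 W/m².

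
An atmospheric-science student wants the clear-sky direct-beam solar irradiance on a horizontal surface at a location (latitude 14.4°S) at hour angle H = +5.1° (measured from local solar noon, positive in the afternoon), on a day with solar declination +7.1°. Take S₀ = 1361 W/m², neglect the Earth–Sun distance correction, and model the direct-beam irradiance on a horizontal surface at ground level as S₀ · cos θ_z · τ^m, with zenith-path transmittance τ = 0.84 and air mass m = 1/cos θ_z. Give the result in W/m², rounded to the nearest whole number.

With φ = -14.4°, δ = 7.1°, H = 5.10°: sin φ sin δ = -0.0307, cos φ cos δ cos H = 0.9574, so cos θ_z = 0.9267.
Air mass m = 1/cos θ_z = 1/0.9267 = 1.079; τ^m = 0.84^1.079 = 0.8285.
Surface direct beam = 1361 × 0.9267 × 0.8285 = 1044.94 W/m².

1045 W/m²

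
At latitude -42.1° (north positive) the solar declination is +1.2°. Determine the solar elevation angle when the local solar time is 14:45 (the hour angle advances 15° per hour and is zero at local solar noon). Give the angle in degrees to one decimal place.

32.9°

Hour angle H = 15° × (14.75 − 12) = 41.25°.
cos θ_z = sin φ sin δ + cos φ cos δ cos H = (-0.6704)(0.0209) + (0.7420)(0.9998)(0.7518) = 0.5437.
θ_z = arccos(0.5437) = 57.06°, so the elevation is 90° − 57.06° = 32.94°.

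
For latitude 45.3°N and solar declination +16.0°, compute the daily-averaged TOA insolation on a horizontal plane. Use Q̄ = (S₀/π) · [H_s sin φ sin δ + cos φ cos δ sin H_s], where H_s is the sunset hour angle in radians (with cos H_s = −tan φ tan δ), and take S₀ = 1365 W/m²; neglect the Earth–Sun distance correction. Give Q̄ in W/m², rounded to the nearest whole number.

cos H_s = −tan(45.3°) · tan(16.0°) = -0.2898, so H_s = arccos(-0.2898) = 106.85°. In radians, H_s = 1.8649.
H_s sin φ sin δ = 1.8649 × 0.7108 × 0.2756 = 0.3653.
cos φ cos δ sin H_s = 0.7034 × 0.9613 × 0.9571 = 0.6472.
Q̄ = (1365/π) × (0.3653 + 0.6472) = 434.49 × 1.0125 = 439.92 W/m².

440 W/m²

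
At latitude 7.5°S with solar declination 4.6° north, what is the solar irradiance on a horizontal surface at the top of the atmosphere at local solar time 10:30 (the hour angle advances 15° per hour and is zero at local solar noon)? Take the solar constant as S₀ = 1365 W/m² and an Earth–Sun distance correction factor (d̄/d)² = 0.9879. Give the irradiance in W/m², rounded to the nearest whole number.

Hour angle H = 15° × (10.5 − 12) = -22.50°.
cos θ_z = sin(-7.5°) sin(4.6°) + cos(-7.5°) cos(4.6°) cos(-22.50°) = -0.0105 + 0.9130 = 0.9025.
Top-of-atmosphere irradiance = S₀ (d̄/d)² cos θ_z = 1365 × 0.9879 × 0.9025 = 1217.01 W/m².

1217 W/m²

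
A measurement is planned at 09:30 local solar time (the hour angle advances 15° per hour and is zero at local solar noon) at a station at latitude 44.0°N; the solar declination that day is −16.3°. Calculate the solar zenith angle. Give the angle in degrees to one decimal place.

69.3°

Hour angle H = 15° × (9.5 − 12) = -37.50°.
cos θ_z = sin(44.0°) sin(-16.3°) + cos(44.0°) cos(-16.3°) cos(-37.50°) = -0.1950 + 0.5478 = 0.3528.
θ_z = arccos(0.3528) = 69.34°.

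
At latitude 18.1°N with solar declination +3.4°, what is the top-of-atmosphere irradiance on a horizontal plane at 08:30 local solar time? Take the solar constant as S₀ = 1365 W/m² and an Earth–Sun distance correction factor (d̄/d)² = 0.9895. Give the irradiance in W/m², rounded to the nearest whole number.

805 W/m²

Hour angle H = 15° × (8.5 − 12) = -52.50°.
cos θ_z = sin(18.1°) sin(3.4°) + cos(18.1°) cos(3.4°) cos(-52.50°) = 0.0184 + 0.5776 = 0.5960.
Top-of-atmosphere irradiance = S₀ (d̄/d)² cos θ_z = 1365 × 0.9895 × 0.5960 = 805.00 W/m².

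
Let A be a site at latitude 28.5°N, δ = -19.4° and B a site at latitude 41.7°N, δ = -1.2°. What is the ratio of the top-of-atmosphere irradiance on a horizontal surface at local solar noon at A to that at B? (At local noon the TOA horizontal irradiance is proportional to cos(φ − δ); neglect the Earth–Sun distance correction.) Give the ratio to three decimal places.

0.915

A: cos θ_z = cos(28.5° − (-19.4°)) = 0.6704.
B: cos θ_z = cos(41.7° − (-1.2°)) = 0.7325.
Ratio A/B = 0.6704 / 0.7325 = 0.9152.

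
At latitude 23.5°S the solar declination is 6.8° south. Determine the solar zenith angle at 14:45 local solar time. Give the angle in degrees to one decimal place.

Hour angle H = 15° × (14.75 − 12) = 41.25°.
cos θ_z = sin(-23.5°) sin(-6.8°) + cos(-23.5°) cos(-6.8°) cos(41.25°) = 0.0472 + 0.6846 = 0.7318.
θ_z = arccos(0.7318) = 42.96°.

43.0°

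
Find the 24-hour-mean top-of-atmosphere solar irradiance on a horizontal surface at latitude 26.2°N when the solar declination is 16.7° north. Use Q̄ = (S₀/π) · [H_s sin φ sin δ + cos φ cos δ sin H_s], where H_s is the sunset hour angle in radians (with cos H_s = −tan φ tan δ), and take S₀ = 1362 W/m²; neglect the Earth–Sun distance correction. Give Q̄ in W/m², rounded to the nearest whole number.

The sunset hour angle satisfies cos H_s = −tan φ tan δ = -0.1476, giving H_s = 98.49°. In radians, H_s = 1.7190.
H_s sin φ sin δ = 1.7190 × 0.4415 × 0.2874 = 0.2181.
cos φ cos δ sin H_s = 0.8973 × 0.9578 × 0.9890 = 0.8500.
Q̄ = (1362/π) × (0.2181 + 0.8500) = 433.54 × 1.0681 = 463.06 W/m².

463 W/m²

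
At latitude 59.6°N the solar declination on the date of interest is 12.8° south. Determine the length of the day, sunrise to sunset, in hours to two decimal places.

8.96 hours

The sunset hour angle satisfies cos H_s = −tan φ tan δ = 0.3872, giving H_s = 67.22°.
Day length = 2 H_s / 15° h⁻¹ = 134.44° / 15 = 8.963 h.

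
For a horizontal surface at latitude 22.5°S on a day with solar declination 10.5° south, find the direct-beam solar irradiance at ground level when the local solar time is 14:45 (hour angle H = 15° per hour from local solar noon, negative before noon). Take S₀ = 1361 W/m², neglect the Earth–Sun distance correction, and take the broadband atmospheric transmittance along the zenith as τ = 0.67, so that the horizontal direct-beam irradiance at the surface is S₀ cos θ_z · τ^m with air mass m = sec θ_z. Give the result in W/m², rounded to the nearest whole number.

602 W/m²

Hour angle H = 15° × (14.75 − 12) = 41.25°.
cos θ_z = sin φ sin δ + cos φ cos δ cos H = (-0.3827)(-0.1822) + (0.9239)(0.9833)(0.7518) = 0.7527.
Air mass m = 1/cos θ_z = 1/0.7527 = 1.329; τ^m = 0.67^1.329 = 0.5873.
Surface direct beam = 1361 × 0.7527 × 0.5873 = 601.64 W/m².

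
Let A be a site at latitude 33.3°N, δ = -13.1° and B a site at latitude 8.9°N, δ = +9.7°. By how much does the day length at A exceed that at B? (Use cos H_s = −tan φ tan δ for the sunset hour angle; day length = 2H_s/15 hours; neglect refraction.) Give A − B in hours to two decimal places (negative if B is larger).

-1.38 h

A: H_s = arccos(−tan 33.3° · tan -13.1°) = 81.21°, so 2H_s/15 = 10.8280 h.
B: H_s = arccos(−tan 8.9° · tan 9.7°) = 91.53°, so 2H_s/15 = 12.2040 h.
A − B = 10.8280 − 12.2040 = -1.3760 h.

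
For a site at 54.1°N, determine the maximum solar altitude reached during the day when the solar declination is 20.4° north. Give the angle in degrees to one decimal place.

56.3°

At local solar noon the hour angle is zero, so the elevation is 90° − |φ − δ| = 90° − |54.1° − (20.4°)| = 90° − 33.7° = 56.3°.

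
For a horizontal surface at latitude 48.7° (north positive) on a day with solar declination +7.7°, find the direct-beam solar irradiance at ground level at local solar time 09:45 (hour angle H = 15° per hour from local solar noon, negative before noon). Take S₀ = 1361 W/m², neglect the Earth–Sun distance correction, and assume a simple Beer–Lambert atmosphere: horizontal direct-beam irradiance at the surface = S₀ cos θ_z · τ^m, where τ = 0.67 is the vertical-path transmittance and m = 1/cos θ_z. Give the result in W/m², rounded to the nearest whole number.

Hour angle H = 15° × (9.75 − 12) = -33.75°.
With φ = 48.7°, δ = 7.7°, H = -33.75°: sin φ sin δ = 0.1007, cos φ cos δ cos H = 0.5438, so cos θ_z = 0.6445.
Air mass m = 1/cos θ_z = 1/0.6445 = 1.552; τ^m = 0.67^1.552 = 0.5371.
Surface direct beam = 1361 × 0.6445 × 0.5371 = 471.13 W/m².

471 W/m²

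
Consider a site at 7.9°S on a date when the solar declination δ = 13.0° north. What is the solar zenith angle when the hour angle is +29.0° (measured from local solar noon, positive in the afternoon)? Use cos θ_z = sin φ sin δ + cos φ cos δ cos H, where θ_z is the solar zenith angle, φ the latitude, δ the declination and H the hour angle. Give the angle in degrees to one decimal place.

cos θ_z = sin φ sin δ + cos φ cos δ cos H = (-0.1374)(0.2250) + (0.9905)(0.9744)(0.8746) = 0.8132.
θ_z = arccos(0.8132) = 35.59°.

35.6°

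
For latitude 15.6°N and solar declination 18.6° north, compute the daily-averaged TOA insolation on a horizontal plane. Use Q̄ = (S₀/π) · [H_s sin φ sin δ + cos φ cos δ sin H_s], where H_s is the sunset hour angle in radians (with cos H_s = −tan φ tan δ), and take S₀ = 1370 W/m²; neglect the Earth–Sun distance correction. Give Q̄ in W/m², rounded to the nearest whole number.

459 W/m²

The sunset hour angle satisfies cos H_s = −tan φ tan δ = -0.0940, giving H_s = 95.39°. In radians, H_s = 1.6649.
H_s sin φ sin δ = 1.6649 × 0.2689 × 0.3190 = 0.1428.
cos φ cos δ sin H_s = 0.9632 × 0.9478 × 0.9956 = 0.9089.
Q̄ = (1370/π) × (0.1428 + 0.9089) = 436.08 × 1.0517 = 458.63 W/m².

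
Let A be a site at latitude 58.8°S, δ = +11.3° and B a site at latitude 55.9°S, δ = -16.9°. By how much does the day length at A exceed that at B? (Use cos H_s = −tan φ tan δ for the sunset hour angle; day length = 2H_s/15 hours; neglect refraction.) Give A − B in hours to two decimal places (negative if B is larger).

A: H_s = arccos(−tan -58.8° · tan 11.3°) = 70.73°, so 2H_s/15 = 9.4307 h.
B: H_s = arccos(−tan -55.9° · tan -16.9°) = 116.66°, so 2H_s/15 = 15.5547 h.
A − B = 9.4307 − 15.5547 = -6.1240 h.

-6.12 h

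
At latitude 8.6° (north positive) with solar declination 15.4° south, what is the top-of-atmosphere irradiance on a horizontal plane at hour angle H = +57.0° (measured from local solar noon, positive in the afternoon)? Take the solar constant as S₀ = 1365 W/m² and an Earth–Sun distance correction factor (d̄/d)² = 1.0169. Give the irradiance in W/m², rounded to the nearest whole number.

666 W/m²

cos θ_z = sin(8.6°) sin(-15.4°) + cos(8.6°) cos(-15.4°) cos(57.00°) = -0.0397 + 0.5192 = 0.4795.
Top-of-atmosphere irradiance = S₀ (d̄/d)² cos θ_z = 1365 × 1.0169 × 0.4795 = 665.58 W/m².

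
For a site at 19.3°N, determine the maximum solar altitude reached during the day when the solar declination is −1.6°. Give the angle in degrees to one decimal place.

At local solar noon the hour angle is zero, so the elevation is 90° − |φ − δ| = 90° − |19.3° − (-1.6°)| = 90° − 20.9° = 69.1°.

69.1°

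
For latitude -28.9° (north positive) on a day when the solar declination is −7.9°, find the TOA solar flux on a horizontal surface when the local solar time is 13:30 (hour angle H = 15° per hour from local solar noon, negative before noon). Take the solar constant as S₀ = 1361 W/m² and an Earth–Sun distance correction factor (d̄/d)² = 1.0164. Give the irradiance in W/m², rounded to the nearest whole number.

Hour angle H = 15° × (13.5 − 12) = 22.50°.
cos θ_z = sin(-28.9°) sin(-7.9°) + cos(-28.9°) cos(-7.9°) cos(22.50°) = 0.0664 + 0.8011 = 0.8675.
Top-of-atmosphere irradiance = S₀ (d̄/d)² cos θ_z = 1361 × 1.0164 × 0.8675 = 1200.03 W/m².

1200 W/m²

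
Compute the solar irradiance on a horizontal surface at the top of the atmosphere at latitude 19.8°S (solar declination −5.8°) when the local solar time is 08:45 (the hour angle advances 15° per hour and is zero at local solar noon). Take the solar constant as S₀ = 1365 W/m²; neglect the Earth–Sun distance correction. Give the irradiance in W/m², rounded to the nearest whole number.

889 W/m²

Hour angle H = 15° × (8.75 − 12) = -48.75°.
cos θ_z = sin(-19.8°) sin(-5.8°) + cos(-19.8°) cos(-5.8°) cos(-48.75°) = 0.0342 + 0.6172 = 0.6514.
Top-of-atmosphere irradiance = S₀ cos θ_z = 1365 × 0.6514 = 889.16 W/m².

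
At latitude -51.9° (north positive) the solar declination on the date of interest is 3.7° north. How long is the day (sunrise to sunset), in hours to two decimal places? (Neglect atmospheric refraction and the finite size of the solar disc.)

11.37 hours

cos H_s = −tan(-51.9°) · tan(3.7°) = 0.0825, so H_s = arccos(0.0825) = 85.27°.
Day length = 2 H_s / 15° h⁻¹ = 170.54° / 15 = 11.369 h.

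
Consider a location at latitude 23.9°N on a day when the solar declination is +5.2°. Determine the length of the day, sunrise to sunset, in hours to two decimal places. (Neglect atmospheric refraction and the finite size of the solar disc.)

12.31 hours

−tan φ tan δ = −(0.4431)(0.0910) = -0.0403; H_s = arccos(-0.0403) = 92.31°.
Day length = 2 H_s / 15° h⁻¹ = 184.62° / 15 = 12.308 h.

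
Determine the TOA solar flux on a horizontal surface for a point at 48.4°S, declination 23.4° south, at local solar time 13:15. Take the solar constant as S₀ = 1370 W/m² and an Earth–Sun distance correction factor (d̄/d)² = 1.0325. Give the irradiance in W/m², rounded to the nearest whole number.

1236 W/m²

Hour angle H = 15° × (13.25 − 12) = 18.75°.
cos θ_z = sin(-48.4°) sin(-23.4°) + cos(-48.4°) cos(-23.4°) cos(18.75°) = 0.2970 + 0.5770 = 0.8740.
Top-of-atmosphere irradiance = S₀ (d̄/d)² cos θ_z = 1370 × 1.0325 × 0.8740 = 1236.29 W/m².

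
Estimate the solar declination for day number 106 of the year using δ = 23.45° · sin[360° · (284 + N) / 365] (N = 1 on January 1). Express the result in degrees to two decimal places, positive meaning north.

360 × (284 + 106) / 365 = 384.658°; sin(384.658°) = 0.4172.
δ = 23.45 × 0.4172 = 9.783° ≈ +9.78°.

+9.78°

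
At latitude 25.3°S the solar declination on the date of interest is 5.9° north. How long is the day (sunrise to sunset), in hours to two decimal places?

−tan φ tan δ = −(-0.4727)(0.1033) = 0.0488; H_s = arccos(0.0488) = 87.20°.
Day length = 2 H_s / 15° h⁻¹ = 174.40° / 15 = 11.627 h.

11.63 hours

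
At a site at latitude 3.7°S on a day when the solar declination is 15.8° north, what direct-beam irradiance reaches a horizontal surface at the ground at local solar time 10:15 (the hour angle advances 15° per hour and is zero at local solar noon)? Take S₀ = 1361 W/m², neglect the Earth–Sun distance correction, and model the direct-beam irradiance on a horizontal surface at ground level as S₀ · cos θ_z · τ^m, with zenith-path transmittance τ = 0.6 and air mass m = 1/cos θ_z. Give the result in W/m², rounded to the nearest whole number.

627 W/m²

Hour angle H = 15° × (10.25 − 12) = -26.25°.
cos θ_z = sin φ sin δ + cos φ cos δ cos H = (-0.0645)(0.2723) + (0.9979)(0.9622)(0.8969) = 0.8436.
Air mass m = 1/cos θ_z = 1/0.8436 = 1.185; τ^m = 0.6^1.185 = 0.5459.
Surface direct beam = 1361 × 0.8436 × 0.5459 = 626.77 W/m².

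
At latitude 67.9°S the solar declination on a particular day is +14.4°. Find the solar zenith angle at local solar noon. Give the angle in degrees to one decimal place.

82.3°

At local solar noon the hour angle is zero, so the zenith angle is |φ − δ| = |-67.9° − (14.4°)| = 82.3°.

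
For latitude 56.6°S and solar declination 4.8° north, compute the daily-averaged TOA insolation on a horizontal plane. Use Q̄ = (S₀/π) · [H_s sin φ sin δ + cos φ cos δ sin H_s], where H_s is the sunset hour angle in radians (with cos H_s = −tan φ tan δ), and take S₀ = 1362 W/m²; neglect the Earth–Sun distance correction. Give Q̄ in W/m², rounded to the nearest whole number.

The sunset hour angle satisfies cos H_s = −tan φ tan δ = 0.1274, giving H_s = 82.68°. In radians, H_s = 1.4430.
H_s sin φ sin δ = 1.4430 × -0.8348 × 0.0837 = -0.1008.
cos φ cos δ sin H_s = 0.5505 × 0.9965 × 0.9918 = 0.5441.
Q̄ = (1362/π) × (-0.1008 + 0.5441) = 433.54 × 0.4433 = 192.19 W/m².

192 W/m²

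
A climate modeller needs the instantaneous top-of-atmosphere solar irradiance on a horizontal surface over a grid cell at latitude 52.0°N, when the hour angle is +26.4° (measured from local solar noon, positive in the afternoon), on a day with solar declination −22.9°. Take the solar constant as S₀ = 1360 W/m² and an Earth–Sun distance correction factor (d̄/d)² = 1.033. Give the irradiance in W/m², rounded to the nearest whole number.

283 W/m²

With φ = 52.0°, δ = -22.9°, H = 26.40°: sin φ sin δ = -0.3066, cos φ cos δ cos H = 0.5080, so cos θ_z = 0.2014.
Top-of-atmosphere irradiance = S₀ (d̄/d)² cos θ_z = 1360 × 1.033 × 0.2014 = 282.94 W/m².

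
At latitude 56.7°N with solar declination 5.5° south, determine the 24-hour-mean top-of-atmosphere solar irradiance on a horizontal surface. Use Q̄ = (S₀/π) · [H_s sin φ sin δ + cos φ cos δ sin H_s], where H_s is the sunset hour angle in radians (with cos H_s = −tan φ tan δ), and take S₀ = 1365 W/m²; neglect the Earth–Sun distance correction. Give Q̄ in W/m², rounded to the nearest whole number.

185 W/m²

cos H_s = −tan(56.7°) · tan(-5.5°) = 0.1466, so H_s = arccos(0.1466) = 81.57°. In radians, H_s = 1.4237.
H_s sin φ sin δ = 1.4237 × 0.8358 × -0.0958 = -0.1140.
cos φ cos δ sin H_s = 0.5490 × 0.9954 × 0.9892 = 0.5406.
Q̄ = (1365/π) × (-0.1140 + 0.5406) = 434.49 × 0.4266 = 185.35 W/m².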